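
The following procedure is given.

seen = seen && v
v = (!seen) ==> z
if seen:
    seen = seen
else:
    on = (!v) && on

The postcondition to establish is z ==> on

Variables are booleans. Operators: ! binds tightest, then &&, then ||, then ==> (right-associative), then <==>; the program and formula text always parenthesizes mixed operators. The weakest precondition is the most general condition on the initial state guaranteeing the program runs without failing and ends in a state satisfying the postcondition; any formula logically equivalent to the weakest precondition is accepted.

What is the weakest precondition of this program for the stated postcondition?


Working backward. After the program, z ==> on must hold.
Then branch requires z ==> on; else branch requires z ==> ((!v) && on).
Before the if: (seen ==> (z ==> on)) && ((!seen) ==> (z ==> ((!v) && on)))
Before v := (!seen) ==> z: (seen ==> (z ==> on)) && ((!seen) ==> (z ==> ((!((!seen) ==> z)) && on)))
Before seen := seen && v: ((seen && v) ==> (z ==> on)) && ((!(seen && v)) ==> (z ==> ((!((!(seen && v)) ==> z)) && on)))
Answer: WP = ((seen && v) ==> (z ==> on)) && ((!(seen && v)) ==> (z ==> ((!((!(seen && v)) ==> z)) && on)))


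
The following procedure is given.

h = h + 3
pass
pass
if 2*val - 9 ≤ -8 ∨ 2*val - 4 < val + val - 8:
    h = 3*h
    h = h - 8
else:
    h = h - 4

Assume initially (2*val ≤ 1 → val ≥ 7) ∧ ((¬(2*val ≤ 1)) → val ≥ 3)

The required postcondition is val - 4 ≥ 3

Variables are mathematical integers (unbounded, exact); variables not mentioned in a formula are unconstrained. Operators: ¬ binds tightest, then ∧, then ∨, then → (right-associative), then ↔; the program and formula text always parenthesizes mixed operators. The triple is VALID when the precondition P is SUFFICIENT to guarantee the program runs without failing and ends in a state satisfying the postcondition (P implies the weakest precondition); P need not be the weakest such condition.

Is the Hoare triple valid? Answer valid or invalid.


Working backward. After the program, the postcondition val - 4 ≥ 3 must hold; in canonical form it is val ≥ 7.
Then branch requires val ≥ 7; else branch requires val ≥ 7.
Before the if: (2*val ≤ 1 → val ≥ 7) ∧ ((¬(2*val ≤ 1)) → val ≥ 7)
Before skip: (2*val ≤ 1 → val ≥ 7) ∧ ((¬(2*val ≤ 1)) → val ≥ 7)
Before skip: (2*val ≤ 1 → val ≥ 7) ∧ ((¬(2*val ≤ 1)) → val ≥ 7)
Before h := h + 3: (2*val ≤ 1 → val ≥ 7) ∧ ((¬(2*val ≤ 1)) → val ≥ 7)
The weakest precondition is (2*val ≤ 1 → val ≥ 7) ∧ ((¬(2*val ≤ 1)) → val ≥ 7).
Check whether (2*val ≤ 1 → val ≥ 7) ∧ ((¬(2*val ≤ 1)) → val ≥ 3) implies it.
Countermodel: at the initial state val = 3, the precondition holds but the weakest precondition fails.
Answer: invalid


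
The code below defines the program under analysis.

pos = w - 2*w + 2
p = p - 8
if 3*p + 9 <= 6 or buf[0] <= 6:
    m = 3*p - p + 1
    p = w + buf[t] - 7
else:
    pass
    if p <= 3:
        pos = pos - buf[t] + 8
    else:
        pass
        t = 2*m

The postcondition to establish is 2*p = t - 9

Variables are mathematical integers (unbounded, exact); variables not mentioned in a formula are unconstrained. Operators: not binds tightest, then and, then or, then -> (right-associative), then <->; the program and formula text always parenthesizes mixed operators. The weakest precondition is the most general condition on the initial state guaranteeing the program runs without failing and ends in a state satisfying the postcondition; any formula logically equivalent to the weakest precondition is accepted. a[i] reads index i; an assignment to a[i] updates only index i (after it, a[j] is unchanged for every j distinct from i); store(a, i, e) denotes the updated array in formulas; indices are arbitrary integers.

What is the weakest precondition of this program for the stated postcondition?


Working backward. After the program, 2*p = t - 9 must hold.
Then branch requires 2*buf[t] + 2*w = t + 5; else branch requires (p <= 3 -> 2*p = t - 9) and ((not (p <= 3)) -> 2*p = 2*m - 9).
Before the if: ((3*p <= -3 or buf[0] <= 6) -> 2*buf[t] + 2*w = t + 5) and ((not (3*p <= -3 or buf[0] <= 6)) -> ((p <= 3 -> 2*p = t - 9) and ((not (p <= 3)) -> 2*p = 2*m - 9)))
Before p := p - 8: ((3*p <= 21 or buf[0] <= 6) -> 2*buf[t] + 2*w = t + 5) and ((not (3*p <= 21 or buf[0] <= 6)) -> ((p <= 11 -> 2*p = t + 7) and ((not (p <= 11)) -> 2*p = 2*m + 7)))
Before pos := w - 2*w + 2: ((3*p <= 21 or buf[0] <= 6) -> 2*buf[t] + 2*w = t + 5) and ((not (3*p <= 21 or buf[0] <= 6)) -> ((p <= 11 -> 2*p = t + 7) and ((not (p <= 11)) -> 2*p = 2*m + 7)))
Answer: WP = ((3*p <= 21 or buf[0] <= 6) -> 2*buf[t] + 2*w = t + 5) and ((not (3*p <= 21 or buf[0] <= 6)) -> ((p <= 11 -> 2*p = t + 7) and ((not (p <= 11)) -> 2*p = 2*m + 7)))


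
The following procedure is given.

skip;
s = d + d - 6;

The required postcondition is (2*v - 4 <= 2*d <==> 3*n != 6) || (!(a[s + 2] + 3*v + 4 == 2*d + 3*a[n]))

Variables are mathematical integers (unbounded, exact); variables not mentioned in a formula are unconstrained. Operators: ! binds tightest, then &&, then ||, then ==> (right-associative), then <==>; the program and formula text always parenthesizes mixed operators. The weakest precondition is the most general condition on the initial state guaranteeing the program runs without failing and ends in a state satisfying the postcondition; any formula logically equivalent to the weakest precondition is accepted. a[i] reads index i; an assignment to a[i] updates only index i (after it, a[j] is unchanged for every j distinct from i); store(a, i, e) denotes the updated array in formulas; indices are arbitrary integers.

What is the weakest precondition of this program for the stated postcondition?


Working backward. After the program, the postcondition (2*v - 4 <= 2*d <==> 3*n != 6) || (!(a[s + 2] + 3*v + 4 == 2*d + 3*a[n])) must hold; in canonical form it is (2*v <= 2*d + 4 <==> 3*n != 6) || (!(a[s + 2] + 3*v == 3*a[n] + 2*d - 4)).
Before s := d + d - 6: (2*v <= 2*d + 4 <==> 3*n != 6) || (!(a[2*d - 4] + 3*v == 3*a[n] + 2*d - 4))
Before skip: (2*v <= 2*d + 4 <==> 3*n != 6) || (!(a[2*d - 4] + 3*v == 3*a[n] + 2*d - 4))
Answer: WP = (2*v <= 2*d + 4 <==> 3*n != 6) || (!(a[2*d - 4] + 3*v == 3*a[n] + 2*d - 4))


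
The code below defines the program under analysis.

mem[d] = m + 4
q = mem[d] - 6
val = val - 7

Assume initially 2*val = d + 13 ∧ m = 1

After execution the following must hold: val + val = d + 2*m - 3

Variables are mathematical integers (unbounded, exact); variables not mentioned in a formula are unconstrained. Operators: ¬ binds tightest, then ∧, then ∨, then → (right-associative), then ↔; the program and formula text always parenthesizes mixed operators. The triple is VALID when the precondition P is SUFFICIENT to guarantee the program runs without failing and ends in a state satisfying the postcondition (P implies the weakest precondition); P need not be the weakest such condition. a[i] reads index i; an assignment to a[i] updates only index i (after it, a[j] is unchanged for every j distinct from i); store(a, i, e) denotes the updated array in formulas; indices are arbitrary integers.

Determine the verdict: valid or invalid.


Working backward. After the program, the postcondition val + val = d + 2*m - 3 must hold; in canonical form it is 2*val = d + 2*m - 3.
Before val := val - 7: 2*val = d + 2*m + 11
Before q := mem[d] - 6: 2*val = d + 2*m + 11
Before mem[d] := m + 4: 2*val = d + 2*m + 11
The weakest precondition is 2*val = d + 2*m + 11.
Check whether 2*val = d + 13 ∧ m = 1 implies it.
Every state satisfying the precondition satisfies the weakest precondition: the implication holds.
Answer: valid


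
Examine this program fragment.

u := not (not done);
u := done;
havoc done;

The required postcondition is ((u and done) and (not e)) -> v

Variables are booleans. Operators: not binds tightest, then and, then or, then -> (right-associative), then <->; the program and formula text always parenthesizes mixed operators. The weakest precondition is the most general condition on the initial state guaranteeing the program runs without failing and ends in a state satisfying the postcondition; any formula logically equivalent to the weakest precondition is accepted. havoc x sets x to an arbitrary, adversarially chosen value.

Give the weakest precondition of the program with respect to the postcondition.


Working backward. After the program, the postcondition ((u and done) and (not e)) -> v must hold; in canonical form it is (u and done and (not e)) -> v.
Before havoc done: (u and (not e)) -> v
Before u := done: (done and (not e)) -> v
Before u := not (not done): (done and (not e)) -> v
Answer: WP = (done and (not e)) -> v


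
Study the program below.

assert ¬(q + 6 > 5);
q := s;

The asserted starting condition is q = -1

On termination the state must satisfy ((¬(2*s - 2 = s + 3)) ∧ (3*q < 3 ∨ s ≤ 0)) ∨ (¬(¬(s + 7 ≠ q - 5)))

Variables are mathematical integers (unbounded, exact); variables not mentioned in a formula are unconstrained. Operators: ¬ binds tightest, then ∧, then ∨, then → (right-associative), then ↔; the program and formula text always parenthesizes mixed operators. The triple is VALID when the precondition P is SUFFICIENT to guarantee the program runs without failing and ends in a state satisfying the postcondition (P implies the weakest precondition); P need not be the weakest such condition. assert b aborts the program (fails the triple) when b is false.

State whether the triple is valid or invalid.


Working backward. After the program, the postcondition ((¬(2*s - 2 = s + 3)) ∧ (3*q < 3 ∨ s ≤ 0)) ∨ (¬(¬(s + 7 ≠ q - 5))) must hold; in canonical form it is ((¬(s = 5)) ∧ (3*q < 3 ∨ s ≤ 0)) ∨ s ≠ q - 12.
Before q := s: true
Before assert ¬(q + 6 > 5): ¬(q > -1)
The weakest precondition is ¬(q > -1).
Check whether q = -1 implies it.
Every state satisfying the precondition satisfies the weakest precondition: the implication holds.
Answer: valid


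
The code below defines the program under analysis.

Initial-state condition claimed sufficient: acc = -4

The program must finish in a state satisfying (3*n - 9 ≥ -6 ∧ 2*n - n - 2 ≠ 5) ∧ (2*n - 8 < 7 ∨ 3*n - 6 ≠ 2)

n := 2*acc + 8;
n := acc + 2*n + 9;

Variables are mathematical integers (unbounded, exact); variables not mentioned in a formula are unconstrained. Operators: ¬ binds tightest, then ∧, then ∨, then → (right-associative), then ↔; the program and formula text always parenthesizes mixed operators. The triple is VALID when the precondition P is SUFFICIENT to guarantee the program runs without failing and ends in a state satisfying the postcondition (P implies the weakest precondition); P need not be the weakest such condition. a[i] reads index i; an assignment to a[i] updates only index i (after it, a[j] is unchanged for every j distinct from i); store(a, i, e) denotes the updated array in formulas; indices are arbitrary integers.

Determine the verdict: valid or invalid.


Working backward. After the program, the postcondition (3*n - 9 ≥ -6 ∧ 2*n - n - 2 ≠ 5) ∧ (2*n - 8 < 7 ∨ 3*n - 6 ≠ 2) must hold; in canonical form it is 3*n ≥ 3 ∧ n ≠ 7 ∧ (2*n < 15 ∨ 3*n ≠ 8).
Before n := acc + 2*n + 9: 3*acc + 6*n ≥ -24 ∧ acc + 2*n ≠ -2 ∧ (2*acc + 4*n < -3 ∨ 3*acc + 6*n ≠ -19)
Before n := 2*acc + 8: 15*acc ≥ -72 ∧ 5*acc ≠ -18 ∧ (10*acc < -35 ∨ 15*acc ≠ -67)
The weakest precondition is 15*acc ≥ -72 ∧ 5*acc ≠ -18 ∧ (10*acc < -35 ∨ 15*acc ≠ -67).
Check whether acc = -4 implies it.
Every state satisfying the precondition satisfies the weakest precondition: the implication holds.
Answer: valid


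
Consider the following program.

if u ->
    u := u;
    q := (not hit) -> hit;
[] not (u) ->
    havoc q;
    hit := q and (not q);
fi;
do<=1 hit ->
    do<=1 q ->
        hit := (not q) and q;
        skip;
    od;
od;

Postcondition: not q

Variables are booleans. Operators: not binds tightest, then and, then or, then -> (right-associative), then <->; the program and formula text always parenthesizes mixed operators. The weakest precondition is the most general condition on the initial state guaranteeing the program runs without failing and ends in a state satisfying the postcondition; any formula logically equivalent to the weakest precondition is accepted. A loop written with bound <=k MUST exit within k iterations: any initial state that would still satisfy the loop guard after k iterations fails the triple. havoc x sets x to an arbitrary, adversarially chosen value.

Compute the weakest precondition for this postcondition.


Working backward. After the program, not q must hold.
Before the loop (bound <=1), unroll the exhaustion recursion (WP_0 = exit-now case; WP_j = one more guarded iteration, up to j = 1):
  WP_0: (not hit) and (not q)
  WP_1: (hit -> ((q -> (not q)) and ((not q) -> ((not hit) and (not q))))) and ((not hit) -> (not q))
So before the loop: (hit -> ((q -> (not q)) and ((not q) -> ((not hit) and (not q))))) and ((not hit) -> (not q))
Then branch requires (hit -> ((((not hit) -> hit) -> (not ((not hit) -> hit))) and ((not ((not hit) -> hit)) -> ((not hit) and (not ((not hit) -> hit)))))) and ((not hit) -> (not ((not hit) -> hit))); else branch requires false.
Before the if: (u -> ((hit -> ((((not hit) -> hit) -> (not ((not hit) -> hit))) and ((not ((not hit) -> hit)) -> ((not hit) and (not ((not hit) -> hit)))))) and ((not hit) -> (not ((not hit) -> hit))))) and u
Answer: WP = (u -> ((hit -> ((((not hit) -> hit) -> (not ((not hit) -> hit))) and ((not ((not hit) -> hit)) -> ((not hit) and (not ((not hit) -> hit)))))) and ((not hit) -> (not ((not hit) -> hit))))) and u


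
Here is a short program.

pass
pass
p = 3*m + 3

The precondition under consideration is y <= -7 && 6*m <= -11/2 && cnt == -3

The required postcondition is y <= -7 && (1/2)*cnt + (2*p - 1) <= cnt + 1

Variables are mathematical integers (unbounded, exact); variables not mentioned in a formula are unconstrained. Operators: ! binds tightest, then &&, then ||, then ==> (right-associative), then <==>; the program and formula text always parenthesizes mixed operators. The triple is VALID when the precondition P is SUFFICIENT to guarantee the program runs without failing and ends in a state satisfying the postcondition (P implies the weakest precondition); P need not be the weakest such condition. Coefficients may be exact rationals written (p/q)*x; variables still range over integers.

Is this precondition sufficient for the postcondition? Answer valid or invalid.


Working backward. After the program, the postcondition y <= -7 && (1/2)*cnt + (2*p - 1) <= cnt + 1 must hold; in canonical form it is y <= -7 && 2*p <= (1/2)*cnt + 2.
Before p := 3*m + 3: y <= -7 && 6*m <= (1/2)*cnt - 4
Before skip: y <= -7 && 6*m <= (1/2)*cnt - 4
Before skip: y <= -7 && 6*m <= (1/2)*cnt - 4
The weakest precondition is y <= -7 && 6*m <= (1/2)*cnt - 4.
Check whether y <= -7 && 6*m <= -11/2 && cnt == -3 implies it.
Every state satisfying the precondition satisfies the weakest precondition: the implication holds.
Answer: valid


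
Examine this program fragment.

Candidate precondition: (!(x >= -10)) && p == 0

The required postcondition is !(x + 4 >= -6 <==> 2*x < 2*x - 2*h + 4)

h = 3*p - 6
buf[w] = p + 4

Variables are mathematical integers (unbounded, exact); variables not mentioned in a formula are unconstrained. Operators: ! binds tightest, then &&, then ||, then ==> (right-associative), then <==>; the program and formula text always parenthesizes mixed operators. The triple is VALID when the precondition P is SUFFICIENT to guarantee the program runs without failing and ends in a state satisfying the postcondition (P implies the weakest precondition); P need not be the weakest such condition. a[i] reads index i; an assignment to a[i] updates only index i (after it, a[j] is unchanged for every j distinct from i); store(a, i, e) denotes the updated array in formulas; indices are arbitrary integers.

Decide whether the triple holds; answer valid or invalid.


Working backward. After the program, the postcondition !(x + 4 >= -6 <==> 2*x < 2*x - 2*h + 4) must hold; in canonical form it is !(x >= -10 <==> 2*h < 4).
Before buf[w] := p + 4: !(x >= -10 <==> 2*h < 4)
Before h := 3*p - 6: !(x >= -10 <==> 6*p < 16)
The weakest precondition is !(x >= -10 <==> 6*p < 16).
Check whether (!(x >= -10)) && p == 0 implies it.
Every state satisfying the precondition satisfies the weakest precondition: the implication holds.
Answer: valid


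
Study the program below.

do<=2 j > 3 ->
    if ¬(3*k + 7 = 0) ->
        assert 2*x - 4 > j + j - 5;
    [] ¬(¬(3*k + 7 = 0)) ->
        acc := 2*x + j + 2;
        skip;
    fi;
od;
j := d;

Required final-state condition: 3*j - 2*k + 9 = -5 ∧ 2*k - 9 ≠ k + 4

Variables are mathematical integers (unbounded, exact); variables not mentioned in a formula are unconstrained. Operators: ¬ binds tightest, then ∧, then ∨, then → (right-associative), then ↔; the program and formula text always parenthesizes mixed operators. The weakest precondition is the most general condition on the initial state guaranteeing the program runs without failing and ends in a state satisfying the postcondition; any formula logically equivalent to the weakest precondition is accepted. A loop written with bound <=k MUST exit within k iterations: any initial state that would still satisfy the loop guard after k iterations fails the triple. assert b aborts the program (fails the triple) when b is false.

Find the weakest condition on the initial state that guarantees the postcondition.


Working backward. After the program, the postcondition 3*j - 2*k + 9 = -5 ∧ 2*k - 9 ≠ k + 4 must hold; in canonical form it is 3*j = 2*k - 14 ∧ k ≠ 13.
Before j := d: 3*d = 2*k - 14 ∧ k ≠ 13
Before the loop (bound <=2), unroll the exhaustion recursion (WP_0 = exit-now case; WP_j = one more guarded iteration, up to j = 2):
  WP_0: (¬(j > 3)) ∧ 3*d = 2*k - 14 ∧ k ≠ 13
  WP_1: (j > 3 → (((¬(3*k = -7)) → (2*x > 2*j - 1 ∧ (¬(j > 3)) ∧ 3*d = 2*k - 14 ∧ k ≠ 13)) ∧ (3*k = -7 → ((¬(j > 3)) ∧ 3*d = 2*k - 14 ∧ k ≠ 13)))) ∧ ((¬(j > 3)) → (3*d = 2*k - 14 ∧ k ≠ 13))
  WP_2: (j > 3 → (((¬(3*k = -7)) → (2*x > 2*j - 1 ∧ (j > 3 → (((¬(3*k = -7)) → (2*x > 2*j - 1 ∧ (¬(j > 3)) ∧ 3*d = 2*k - 14 ∧ k ≠ 13)) ∧ (3*k = -7 → ((¬(j > 3)) ∧ 3*d = 2*k - 14 ∧ k ≠ 13)))) ∧ ((¬(j > 3)) → (3*d = 2*k - 14 ∧ k ≠ 13)))) ∧ (3*k = -7 → ((j > 3 → (((¬(3*k = -7)) → (2*x > 2*j - 1 ∧ (¬(j > 3)) ∧ 3*d = 2*k - 14 ∧ k ≠ 13)) ∧ (3*k = -7 → ((¬(j > 3)) ∧ 3*d = 2*k - 14 ∧ k ≠ 13)))) ∧ ((¬(j > 3)) → (3*d = 2*k - 14 ∧ k ≠ 13)))))) ∧ ((¬(j > 3)) → (3*d = 2*k - 14 ∧ k ≠ 13))
So before the loop: (j > 3 → (((¬(3*k = -7)) → (2*x > 2*j - 1 ∧ (j > 3 → (((¬(3*k = -7)) → (2*x > 2*j - 1 ∧ (¬(j > 3)) ∧ 3*d = 2*k - 14 ∧ k ≠ 13)) ∧ (3*k = -7 → ((¬(j > 3)) ∧ 3*d = 2*k - 14 ∧ k ≠ 13)))) ∧ ((¬(j > 3)) → (3*d = 2*k - 14 ∧ k ≠ 13)))) ∧ (3*k = -7 → ((j > 3 → (((¬(3*k = -7)) → (2*x > 2*j - 1 ∧ (¬(j > 3)) ∧ 3*d = 2*k - 14 ∧ k ≠ 13)) ∧ (3*k = -7 → ((¬(j > 3)) ∧ 3*d = 2*k - 14 ∧ k ≠ 13)))) ∧ ((¬(j > 3)) → (3*d = 2*k - 14 ∧ k ≠ 13)))))) ∧ ((¬(j > 3)) → (3*d = 2*k - 14 ∧ k ≠ 13))
Answer: WP = (j > 3 → (((¬(3*k = -7)) → (2*x > 2*j - 1 ∧ (j > 3 → (((¬(3*k = -7)) → (2*x > 2*j - 1 ∧ (¬(j > 3)) ∧ 3*d = 2*k - 14 ∧ k ≠ 13)) ∧ (3*k = -7 → ((¬(j > 3)) ∧ 3*d = 2*k - 14 ∧ k ≠ 13)))) ∧ ((¬(j > 3)) → (3*d = 2*k - 14 ∧ k ≠ 13)))) ∧ (3*k = -7 → ((j > 3 → (((¬(3*k = -7)) → (2*x > 2*j - 1 ∧ (¬(j > 3)) ∧ 3*d = 2*k - 14 ∧ k ≠ 13)) ∧ (3*k = -7 → ((¬(j > 3)) ∧ 3*d = 2*k - 14 ∧ k ≠ 13)))) ∧ ((¬(j > 3)) → (3*d = 2*k - 14 ∧ k ≠ 13)))))) ∧ ((¬(j > 3)) → (3*d = 2*k - 14 ∧ k ≠ 13))


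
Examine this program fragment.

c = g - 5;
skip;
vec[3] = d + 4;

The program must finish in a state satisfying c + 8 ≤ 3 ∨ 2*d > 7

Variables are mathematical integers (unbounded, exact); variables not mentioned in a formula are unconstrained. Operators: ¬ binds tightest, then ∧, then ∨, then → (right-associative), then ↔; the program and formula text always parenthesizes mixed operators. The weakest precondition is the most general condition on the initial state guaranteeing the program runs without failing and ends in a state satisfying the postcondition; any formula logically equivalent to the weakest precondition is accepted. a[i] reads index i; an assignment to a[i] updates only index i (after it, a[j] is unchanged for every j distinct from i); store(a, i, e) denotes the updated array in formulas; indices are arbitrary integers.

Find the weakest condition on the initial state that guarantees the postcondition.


Working backward. After the program, the postcondition c + 8 ≤ 3 ∨ 2*d > 7 must hold; in canonical form it is c ≤ -5 ∨ 2*d > 7.
Before vec[3] := d + 4: c ≤ -5 ∨ 2*d > 7
Before skip: c ≤ -5 ∨ 2*d > 7
Before c := g - 5: g ≤ 0 ∨ 2*d > 7
Answer: WP = g ≤ 0 ∨ 2*d > 7


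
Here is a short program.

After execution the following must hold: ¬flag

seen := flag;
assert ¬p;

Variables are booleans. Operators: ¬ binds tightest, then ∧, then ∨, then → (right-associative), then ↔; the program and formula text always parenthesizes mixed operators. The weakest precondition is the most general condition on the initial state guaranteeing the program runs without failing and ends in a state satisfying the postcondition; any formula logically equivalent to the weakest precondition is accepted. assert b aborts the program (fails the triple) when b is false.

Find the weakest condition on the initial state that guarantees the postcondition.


Working backward. After the program, ¬flag must hold.
Before assert ¬p: (¬p) ∧ (¬flag)
Before seen := flag: (¬p) ∧ (¬flag)
Answer: WP = (¬p) ∧ (¬flag)


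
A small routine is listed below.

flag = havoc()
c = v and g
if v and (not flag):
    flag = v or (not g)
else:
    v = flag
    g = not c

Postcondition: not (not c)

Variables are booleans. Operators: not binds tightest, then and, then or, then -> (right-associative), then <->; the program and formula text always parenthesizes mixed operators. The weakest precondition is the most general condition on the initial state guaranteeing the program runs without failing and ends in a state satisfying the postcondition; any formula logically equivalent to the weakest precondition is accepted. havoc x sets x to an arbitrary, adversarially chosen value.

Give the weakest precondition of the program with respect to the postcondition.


Working backward. After the program, the postcondition not (not c) must hold; in canonical form it is c.
Then branch requires c; else branch requires c.
Before the if: ((v and (not flag)) -> c) and ((not (v and (not flag))) -> c)
Before c := v and g: ((v and (not flag)) -> (v and g)) and ((not (v and (not flag))) -> (v and g))
Before havoc flag: v and g and (v -> (v and g)) and ((not v) -> (v and g))
Answer: WP = v and g and (v -> (v and g)) and ((not v) -> (v and g))


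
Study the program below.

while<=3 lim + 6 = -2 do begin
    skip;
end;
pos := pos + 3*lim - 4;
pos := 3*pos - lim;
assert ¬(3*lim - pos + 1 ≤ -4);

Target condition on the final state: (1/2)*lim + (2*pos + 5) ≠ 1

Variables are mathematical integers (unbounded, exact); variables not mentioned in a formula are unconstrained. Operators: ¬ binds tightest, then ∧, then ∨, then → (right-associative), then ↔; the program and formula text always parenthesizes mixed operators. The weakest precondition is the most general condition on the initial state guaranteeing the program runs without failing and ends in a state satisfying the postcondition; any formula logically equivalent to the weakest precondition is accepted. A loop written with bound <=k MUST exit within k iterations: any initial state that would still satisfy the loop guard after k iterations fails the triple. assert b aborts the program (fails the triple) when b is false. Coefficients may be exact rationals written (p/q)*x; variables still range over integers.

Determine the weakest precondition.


Working backward. After the program, the postcondition (1/2)*lim + (2*pos + 5) ≠ 1 must hold; in canonical form it is (1/2)*lim + 2*pos ≠ -4.
Before assert ¬(3*lim - pos + 1 ≤ -4): (¬(3*lim ≤ pos - 5)) ∧ (1/2)*lim + 2*pos ≠ -4
Before pos := 3*pos - lim: (¬(4*lim ≤ 3*pos - 5)) ∧ 6*pos ≠ (3/2)*lim - 4
Before pos := pos + 3*lim - 4: (¬(5*lim + 3*pos ≥ 17)) ∧ (33/2)*lim + 6*pos ≠ 20
Before the loop (bound <=3), unroll the exhaustion recursion (WP_0 = exit-now case; WP_j = one more guarded iteration, up to j = 3):
  WP_0: (¬(lim = -8)) ∧ (¬(5*lim + 3*pos ≥ 17)) ∧ (33/2)*lim + 6*pos ≠ 20
  WP_1: (lim = -8 → ((¬(lim = -8)) ∧ (¬(5*lim + 3*pos ≥ 17)) ∧ (33/2)*lim + 6*pos ≠ 20)) ∧ ((¬(lim = -8)) → ((¬(5*lim + 3*pos ≥ 17)) ∧ (33/2)*lim + 6*pos ≠ 20))
  WP_2: (lim = -8 → ((lim = -8 → ((¬(lim = -8)) ∧ (¬(5*lim + 3*pos ≥ 17)) ∧ (33/2)*lim + 6*pos ≠ 20)) ∧ ((¬(lim = -8)) → ((¬(5*lim + 3*pos ≥ 17)) ∧ (33/2)*lim + 6*pos ≠ 20)))) ∧ ((¬(lim = -8)) → ((¬(5*lim + 3*pos ≥ 17)) ∧ (33/2)*lim + 6*pos ≠ 20))
  WP_3: (lim = -8 → ((lim = -8 → ((lim = -8 → ((¬(lim = -8)) ∧ (¬(5*lim + 3*pos ≥ 17)) ∧ (33/2)*lim + 6*pos ≠ 20)) ∧ ((¬(lim = -8)) → ((¬(5*lim + 3*pos ≥ 17)) ∧ (33/2)*lim + 6*pos ≠ 20)))) ∧ ((¬(lim = -8)) → ((¬(5*lim + 3*pos ≥ 17)) ∧ (33/2)*lim + 6*pos ≠ 20)))) ∧ ((¬(lim = -8)) → ((¬(5*lim + 3*pos ≥ 17)) ∧ (33/2)*lim + 6*pos ≠ 20))
So before the loop: (lim = -8 → ((lim = -8 → ((lim = -8 → ((¬(lim = -8)) ∧ (¬(5*lim + 3*pos ≥ 17)) ∧ (33/2)*lim + 6*pos ≠ 20)) ∧ ((¬(lim = -8)) → ((¬(5*lim + 3*pos ≥ 17)) ∧ (33/2)*lim + 6*pos ≠ 20)))) ∧ ((¬(lim = -8)) → ((¬(5*lim + 3*pos ≥ 17)) ∧ (33/2)*lim + 6*pos ≠ 20)))) ∧ ((¬(lim = -8)) → ((¬(5*lim + 3*pos ≥ 17)) ∧ (33/2)*lim + 6*pos ≠ 20))
Answer: WP = (lim = -8 → ((lim = -8 → ((lim = -8 → ((¬(lim = -8)) ∧ (¬(5*lim + 3*pos ≥ 17)) ∧ (33/2)*lim + 6*pos ≠ 20)) ∧ ((¬(lim = -8)) → ((¬(5*lim + 3*pos ≥ 17)) ∧ (33/2)*lim + 6*pos ≠ 20)))) ∧ ((¬(lim = -8)) → ((¬(5*lim + 3*pos ≥ 17)) ∧ (33/2)*lim + 6*pos ≠ 20)))) ∧ ((¬(lim = -8)) → ((¬(5*lim + 3*pos ≥ 17)) ∧ (33/2)*lim + 6*pos ≠ 20))


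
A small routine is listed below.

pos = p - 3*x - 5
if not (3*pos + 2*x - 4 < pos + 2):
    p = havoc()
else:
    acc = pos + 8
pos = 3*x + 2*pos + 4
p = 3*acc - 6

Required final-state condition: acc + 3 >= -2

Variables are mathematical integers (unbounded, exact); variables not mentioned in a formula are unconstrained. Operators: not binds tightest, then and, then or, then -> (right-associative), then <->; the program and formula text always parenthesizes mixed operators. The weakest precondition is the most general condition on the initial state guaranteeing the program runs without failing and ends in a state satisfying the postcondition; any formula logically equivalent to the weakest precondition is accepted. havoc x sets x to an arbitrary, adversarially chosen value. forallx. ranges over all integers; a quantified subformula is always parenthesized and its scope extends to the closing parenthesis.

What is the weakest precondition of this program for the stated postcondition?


Working backward. After the program, the postcondition acc + 3 >= -2 must hold; in canonical form it is acc >= -5.
Before p := 3*acc - 6: acc >= -5
Before pos := 3*x + 2*pos + 4: acc >= -5
Then branch requires acc >= -5; else branch requires pos >= -13.
Before the if: ((not (2*pos + 2*x < 6)) -> acc >= -5) and (2*pos + 2*x < 6 -> pos >= -13)
Before pos := p - 3*x - 5: ((not (2*p < 4*x + 16)) -> acc >= -5) and (2*p < 4*x + 16 -> p >= 3*x - 8)
Answer: WP = ((not (2*p < 4*x + 16)) -> acc >= -5) and (2*p < 4*x + 16 -> p >= 3*x - 8)


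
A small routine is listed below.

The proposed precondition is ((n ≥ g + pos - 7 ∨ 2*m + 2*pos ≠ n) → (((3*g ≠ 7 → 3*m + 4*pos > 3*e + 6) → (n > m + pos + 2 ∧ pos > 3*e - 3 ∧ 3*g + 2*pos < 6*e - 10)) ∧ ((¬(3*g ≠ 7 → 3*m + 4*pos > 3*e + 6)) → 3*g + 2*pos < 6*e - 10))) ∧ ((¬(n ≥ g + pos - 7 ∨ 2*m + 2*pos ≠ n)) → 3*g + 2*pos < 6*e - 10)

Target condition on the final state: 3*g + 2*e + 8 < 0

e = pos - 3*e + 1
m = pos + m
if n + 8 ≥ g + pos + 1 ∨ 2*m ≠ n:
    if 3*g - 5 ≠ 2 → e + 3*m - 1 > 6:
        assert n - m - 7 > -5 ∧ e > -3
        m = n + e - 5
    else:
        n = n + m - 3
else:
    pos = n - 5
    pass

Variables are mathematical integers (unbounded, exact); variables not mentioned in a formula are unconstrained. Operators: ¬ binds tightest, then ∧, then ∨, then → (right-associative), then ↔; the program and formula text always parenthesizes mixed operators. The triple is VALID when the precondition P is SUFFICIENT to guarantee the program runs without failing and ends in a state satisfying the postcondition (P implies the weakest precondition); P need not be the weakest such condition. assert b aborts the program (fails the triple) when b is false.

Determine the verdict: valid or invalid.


Working backward. After the program, the postcondition 3*g + 2*e + 8 < 0 must hold; in canonical form it is 2*e + 3*g < -8.
Then branch requires ((3*g ≠ 7 → e + 3*m > 7) → (n > m + 2 ∧ e > -3 ∧ 2*e + 3*g < -8)) ∧ ((¬(3*g ≠ 7 → e + 3*m > 7)) → 2*e + 3*g < -8); else branch requires 2*e + 3*g < -8.
Before the if: ((n ≥ g + pos - 7 ∨ 2*m ≠ n) → (((3*g ≠ 7 → e + 3*m > 7) → (n > m + 2 ∧ e > -3 ∧ 2*e + 3*g < -8)) ∧ ((¬(3*g ≠ 7 → e + 3*m > 7)) → 2*e + 3*g < -8))) ∧ ((¬(n ≥ g + pos - 7 ∨ 2*m ≠ n)) → 2*e + 3*g < -8)
Before m := pos + m: ((n ≥ g + pos - 7 ∨ 2*m + 2*pos ≠ n) → (((3*g ≠ 7 → e + 3*m + 3*pos > 7) → (n > m + pos + 2 ∧ e > -3 ∧ 2*e + 3*g < -8)) ∧ ((¬(3*g ≠ 7 → e + 3*m + 3*pos > 7)) → 2*e + 3*g < -8))) ∧ ((¬(n ≥ g + pos - 7 ∨ 2*m + 2*pos ≠ n)) → 2*e + 3*g < -8)
Before e := pos - 3*e + 1: ((n ≥ g + pos - 7 ∨ 2*m + 2*pos ≠ n) → (((3*g ≠ 7 → 3*m + 4*pos > 3*e + 6) → (n > m + pos + 2 ∧ pos > 3*e - 4 ∧ 3*g + 2*pos < 6*e - 10)) ∧ ((¬(3*g ≠ 7 → 3*m + 4*pos > 3*e + 6)) → 3*g + 2*pos < 6*e - 10))) ∧ ((¬(n ≥ g + pos - 7 ∨ 2*m + 2*pos ≠ n)) → 3*g + 2*pos < 6*e - 10)
The weakest precondition is ((n ≥ g + pos - 7 ∨ 2*m + 2*pos ≠ n) → (((3*g ≠ 7 → 3*m + 4*pos > 3*e + 6) → (n > m + pos + 2 ∧ pos > 3*e - 4 ∧ 3*g + 2*pos < 6*e - 10)) ∧ ((¬(3*g ≠ 7 → 3*m + 4*pos > 3*e + 6)) → 3*g + 2*pos < 6*e - 10))) ∧ ((¬(n ≥ g + pos - 7 ∨ 2*m + 2*pos ≠ n)) → 3*g + 2*pos < 6*e - 10).
Check whether ((n ≥ g + pos - 7 ∨ 2*m + 2*pos ≠ n) → (((3*g ≠ 7 → 3*m + 4*pos > 3*e + 6) → (n > m + pos + 2 ∧ pos > 3*e - 3 ∧ 3*g + 2*pos < 6*e - 10)) ∧ ((¬(3*g ≠ 7 → 3*m + 4*pos > 3*e + 6)) → 3*g + 2*pos < 6*e - 10))) ∧ ((¬(n ≥ g + pos - 7 ∨ 2*m + 2*pos ≠ n)) → 3*g + 2*pos < 6*e - 10) implies it.
Every state satisfying the precondition satisfies the weakest precondition: the implication holds.
Answer: valid


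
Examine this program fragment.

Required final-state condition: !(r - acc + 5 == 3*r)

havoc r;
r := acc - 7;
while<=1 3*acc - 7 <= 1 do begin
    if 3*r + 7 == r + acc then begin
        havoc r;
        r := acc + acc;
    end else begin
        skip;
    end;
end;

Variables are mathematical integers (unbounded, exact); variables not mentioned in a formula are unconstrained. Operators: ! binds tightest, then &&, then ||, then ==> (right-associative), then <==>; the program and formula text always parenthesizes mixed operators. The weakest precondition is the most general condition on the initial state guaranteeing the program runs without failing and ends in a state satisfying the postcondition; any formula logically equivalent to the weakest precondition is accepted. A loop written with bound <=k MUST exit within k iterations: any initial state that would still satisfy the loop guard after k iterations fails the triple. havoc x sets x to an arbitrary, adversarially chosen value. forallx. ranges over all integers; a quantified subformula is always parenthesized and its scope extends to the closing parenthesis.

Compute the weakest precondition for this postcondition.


Working backward. After the program, the postcondition !(r - acc + 5 == 3*r) must hold; in canonical form it is !(acc + 2*r == 5).
Before the loop (bound <=1), unroll the exhaustion recursion (WP_0 = exit-now case; WP_j = one more guarded iteration, up to j = 1):
  WP_0: (!(3*acc <= 8)) && (!(acc + 2*r == 5))
  WP_1: (3*acc <= 8 ==> ((2*r == acc - 7 ==> ((!(3*acc <= 8)) && (!(5*acc == 5)))) && ((!(2*r == acc - 7)) ==> ((!(3*acc <= 8)) && (!(acc + 2*r == 5)))))) && ((!(3*acc <= 8)) ==> (!(acc + 2*r == 5)))
So before the loop: (3*acc <= 8 ==> ((2*r == acc - 7 ==> ((!(3*acc <= 8)) && (!(5*acc == 5)))) && ((!(2*r == acc - 7)) ==> ((!(3*acc <= 8)) && (!(acc + 2*r == 5)))))) && ((!(3*acc <= 8)) ==> (!(acc + 2*r == 5)))
Before r := acc - 7: (3*acc <= 8 ==> ((acc == 7 ==> ((!(3*acc <= 8)) && (!(5*acc == 5)))) && ((!(acc == 7)) ==> ((!(3*acc <= 8)) && (!(3*acc == 19)))))) && ((!(3*acc <= 8)) ==> (!(3*acc == 19)))
Before havoc r: (3*acc <= 8 ==> ((acc == 7 ==> ((!(3*acc <= 8)) && (!(5*acc == 5)))) && ((!(acc == 7)) ==> ((!(3*acc <= 8)) && (!(3*acc == 19)))))) && ((!(3*acc <= 8)) ==> (!(3*acc == 19)))
Answer: WP = (3*acc <= 8 ==> ((acc == 7 ==> ((!(3*acc <= 8)) && (!(5*acc == 5)))) && ((!(acc == 7)) ==> ((!(3*acc <= 8)) && (!(3*acc == 19)))))) && ((!(3*acc <= 8)) ==> (!(3*acc == 19)))


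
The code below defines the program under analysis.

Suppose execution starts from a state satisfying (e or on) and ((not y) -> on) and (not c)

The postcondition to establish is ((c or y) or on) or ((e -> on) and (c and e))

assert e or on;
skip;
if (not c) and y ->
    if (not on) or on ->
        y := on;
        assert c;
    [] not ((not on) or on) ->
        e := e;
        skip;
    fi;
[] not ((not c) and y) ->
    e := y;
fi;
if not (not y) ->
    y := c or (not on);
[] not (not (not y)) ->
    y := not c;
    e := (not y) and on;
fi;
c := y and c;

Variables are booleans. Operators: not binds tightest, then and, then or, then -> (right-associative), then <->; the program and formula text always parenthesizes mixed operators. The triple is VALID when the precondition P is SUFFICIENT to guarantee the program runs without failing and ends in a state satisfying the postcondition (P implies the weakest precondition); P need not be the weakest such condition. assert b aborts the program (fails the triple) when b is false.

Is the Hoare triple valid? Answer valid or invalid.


Working backward. After the program, the postcondition ((c or y) or on) or ((e -> on) and (c and e)) must hold; in canonical form it is c or y or on or ((e -> on) and c and e).
Before c := y and c: (y and c) or y or on or ((e -> on) and y and c and e)
Then branch requires true; else branch requires (not c) or on.
Before the if: (not y) -> ((not c) or on)
Then branch requires c and ((not on) -> ((not c) or on)); else branch requires (not y) -> ((not c) or on).
Before the if: (((not c) and y) -> (c and ((not on) -> ((not c) or on)))) and ((not ((not c) and y)) -> ((not y) -> ((not c) or on)))
Before skip: (((not c) and y) -> (c and ((not on) -> ((not c) or on)))) and ((not ((not c) and y)) -> ((not y) -> ((not c) or on)))
Before assert e or on: (e or on) and (((not c) and y) -> (c and ((not on) -> ((not c) or on)))) and ((not ((not c) and y)) -> ((not y) -> ((not c) or on)))
The weakest precondition is (e or on) and (((not c) and y) -> (c and ((not on) -> ((not c) or on)))) and ((not ((not c) and y)) -> ((not y) -> ((not c) or on))).
Check whether (e or on) and ((not y) -> on) and (not c) implies it.
Countermodel: at the initial state c = false, e = false, on = true, y = true, the precondition holds but the weakest precondition fails.
Answer: invalid


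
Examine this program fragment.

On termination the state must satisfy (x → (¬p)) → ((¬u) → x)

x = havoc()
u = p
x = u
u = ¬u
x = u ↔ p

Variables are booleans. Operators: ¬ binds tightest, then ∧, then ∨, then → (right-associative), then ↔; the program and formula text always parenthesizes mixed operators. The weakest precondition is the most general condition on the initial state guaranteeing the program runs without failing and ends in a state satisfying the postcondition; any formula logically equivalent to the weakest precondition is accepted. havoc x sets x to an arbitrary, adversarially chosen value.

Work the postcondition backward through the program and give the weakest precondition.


Working backward. After the program, (x → (¬p)) → ((¬u) → x) must hold.
Before x := u ↔ p: ((u ↔ p) → (¬p)) → ((¬u) → (u ↔ p))
Before u := ¬u: (((¬u) ↔ p) → (¬p)) → (u → ((¬u) ↔ p))
Before x := u: (((¬u) ↔ p) → (¬p)) → (u → ((¬u) ↔ p))
Before u := p: (((¬p) ↔ p) → (¬p)) → (p → ((¬p) ↔ p))
Before havoc x: (((¬p) ↔ p) → (¬p)) → (p → ((¬p) ↔ p))
Answer: WP = (((¬p) ↔ p) → (¬p)) → (p → ((¬p) ↔ p))


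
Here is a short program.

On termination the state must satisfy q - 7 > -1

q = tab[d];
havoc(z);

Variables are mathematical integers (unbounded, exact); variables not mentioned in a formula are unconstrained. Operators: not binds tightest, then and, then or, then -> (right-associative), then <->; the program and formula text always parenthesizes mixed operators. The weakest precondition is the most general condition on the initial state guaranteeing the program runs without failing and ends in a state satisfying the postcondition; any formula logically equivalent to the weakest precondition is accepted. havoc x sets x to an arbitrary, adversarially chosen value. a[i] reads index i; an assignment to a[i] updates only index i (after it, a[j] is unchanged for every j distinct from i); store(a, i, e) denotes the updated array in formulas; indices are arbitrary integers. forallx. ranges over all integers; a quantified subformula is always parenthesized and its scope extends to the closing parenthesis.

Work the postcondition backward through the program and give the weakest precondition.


Working backward. After the program, the postcondition q - 7 > -1 must hold; in canonical form it is q > 6.
Before havoc z: q > 6
Before q := tab[d]: tab[d] > 6
Answer: WP = tab[d] > 6


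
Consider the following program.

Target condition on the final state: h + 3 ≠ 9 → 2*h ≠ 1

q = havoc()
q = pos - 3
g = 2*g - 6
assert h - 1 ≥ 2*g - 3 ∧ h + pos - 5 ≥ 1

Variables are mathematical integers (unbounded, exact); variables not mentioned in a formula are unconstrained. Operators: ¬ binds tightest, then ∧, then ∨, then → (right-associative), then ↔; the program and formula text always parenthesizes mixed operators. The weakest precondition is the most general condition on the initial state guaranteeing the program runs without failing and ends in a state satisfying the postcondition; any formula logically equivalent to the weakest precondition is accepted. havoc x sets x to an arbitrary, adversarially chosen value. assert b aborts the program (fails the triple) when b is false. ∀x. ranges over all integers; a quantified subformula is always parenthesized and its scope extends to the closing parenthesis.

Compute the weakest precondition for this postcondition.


Working backward. After the program, the postcondition h + 3 ≠ 9 → 2*h ≠ 1 must hold; in canonical form it is h ≠ 6 → 2*h ≠ 1.
Before assert h - 1 ≥ 2*g - 3 ∧ h + pos - 5 ≥ 1: h ≥ 2*g - 2 ∧ h + pos ≥ 6 ∧ (h ≠ 6 → 2*h ≠ 1)
Before g := 2*g - 6: h ≥ 4*g - 14 ∧ h + pos ≥ 6 ∧ (h ≠ 6 → 2*h ≠ 1)
Before q := pos - 3: h ≥ 4*g - 14 ∧ h + pos ≥ 6 ∧ (h ≠ 6 → 2*h ≠ 1)
Before havoc q: h ≥ 4*g - 14 ∧ h + pos ≥ 6 ∧ (h ≠ 6 → 2*h ≠ 1)
Answer: WP = h ≥ 4*g - 14 ∧ h + pos ≥ 6 ∧ (h ≠ 6 → 2*h ≠ 1)


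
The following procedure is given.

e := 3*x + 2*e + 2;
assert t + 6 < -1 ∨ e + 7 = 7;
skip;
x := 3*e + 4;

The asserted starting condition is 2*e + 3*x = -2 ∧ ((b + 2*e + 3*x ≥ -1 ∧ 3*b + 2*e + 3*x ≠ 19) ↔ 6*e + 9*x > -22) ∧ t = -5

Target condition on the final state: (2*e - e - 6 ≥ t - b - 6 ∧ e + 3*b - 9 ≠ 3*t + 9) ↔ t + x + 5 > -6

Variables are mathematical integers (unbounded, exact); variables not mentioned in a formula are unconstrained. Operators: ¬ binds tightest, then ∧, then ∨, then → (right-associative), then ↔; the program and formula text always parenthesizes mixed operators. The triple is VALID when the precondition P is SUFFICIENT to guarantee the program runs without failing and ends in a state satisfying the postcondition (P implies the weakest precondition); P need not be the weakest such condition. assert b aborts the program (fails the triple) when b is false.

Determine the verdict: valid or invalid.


Working backward. After the program, the postcondition (2*e - e - 6 ≥ t - b - 6 ∧ e + 3*b - 9 ≠ 3*t + 9) ↔ t + x + 5 > -6 must hold; in canonical form it is (b + e ≥ t ∧ 3*b + e ≠ 3*t + 18) ↔ t + x > -11.
Before x := 3*e + 4: (b + e ≥ t ∧ 3*b + e ≠ 3*t + 18) ↔ 3*e + t > -15
Before skip: (b + e ≥ t ∧ 3*b + e ≠ 3*t + 18) ↔ 3*e + t > -15
Before assert t + 6 < -1 ∨ e + 7 = 7: (t < -7 ∨ e = 0) ∧ ((b + e ≥ t ∧ 3*b + e ≠ 3*t + 18) ↔ 3*e + t > -15)
Before e := 3*x + 2*e + 2: (t < -7 ∨ 2*e + 3*x = -2) ∧ ((b + 2*e + 3*x ≥ t - 2 ∧ 3*b + 2*e + 3*x ≠ 3*t + 16) ↔ 6*e + t + 9*x > -21)
The weakest precondition is (t < -7 ∨ 2*e + 3*x = -2) ∧ ((b + 2*e + 3*x ≥ t - 2 ∧ 3*b + 2*e + 3*x ≠ 3*t + 16) ↔ 6*e + t + 9*x > -21).
Check whether 2*e + 3*x = -2 ∧ ((b + 2*e + 3*x ≥ -1 ∧ 3*b + 2*e + 3*x ≠ 19) ↔ 6*e + 9*x > -22) ∧ t = -5 implies it.
Countermodel: at the initial state b = 1, e = -1, t = -5, x = 0, the precondition holds but the weakest precondition fails.
Answer: invalid
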